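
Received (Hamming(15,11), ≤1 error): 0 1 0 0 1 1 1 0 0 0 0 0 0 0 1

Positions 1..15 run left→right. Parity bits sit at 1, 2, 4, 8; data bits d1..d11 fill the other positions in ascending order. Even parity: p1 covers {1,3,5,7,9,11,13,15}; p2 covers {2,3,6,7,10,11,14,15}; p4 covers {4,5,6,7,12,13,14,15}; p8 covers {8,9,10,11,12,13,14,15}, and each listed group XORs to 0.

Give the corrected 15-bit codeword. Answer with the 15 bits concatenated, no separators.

s1 (pos 1,3,5,7,9,11,13,15): 0⊕0⊕1⊕1⊕0⊕0⊕0⊕1 = 1
s2 (pos 2,3,6,7,10,11,14,15): 1⊕0⊕1⊕1⊕0⊕0⊕0⊕1 = 0
s4 (pos 4,5,6,7,12,13,14,15): 0⊕1⊕1⊕1⊕0⊕0⊕0⊕1 = 0
s8 (pos 8,9,10,11,12,13,14,15): 0⊕0⊕0⊕0⊕0⊕0⊕0⊕1 = 1
Syndrome s8…s1 = 1001 → error at position 9.
Flip position 9: 010011100000001 → 010011101000001

010011101000001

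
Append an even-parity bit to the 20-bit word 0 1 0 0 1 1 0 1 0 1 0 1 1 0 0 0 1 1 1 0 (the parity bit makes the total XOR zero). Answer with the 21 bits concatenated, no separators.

XOR of the 20 data bits: 0⊕1⊕0⊕0⊕1⊕1⊕0⊕1⊕0⊕1⊕0⊕1⊕1⊕0⊕0⊕0⊕1⊕1⊕1⊕0 = 0
Parity bit = 0 (so all 21 bits XOR to 0).

010011010101100011100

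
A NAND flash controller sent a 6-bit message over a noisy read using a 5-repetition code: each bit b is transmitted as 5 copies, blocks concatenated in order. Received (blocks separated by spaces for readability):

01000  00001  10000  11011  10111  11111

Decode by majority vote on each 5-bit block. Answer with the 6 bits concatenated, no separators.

Block 1 (01000): 1 one → 0
Block 2 (00001): 1 one → 0
Block 3 (10000): 1 one → 0
Block 4 (11011): 4 ones → 1
Block 5 (10111): 4 ones → 1
Block 6 (11111): 5 ones → 1

000111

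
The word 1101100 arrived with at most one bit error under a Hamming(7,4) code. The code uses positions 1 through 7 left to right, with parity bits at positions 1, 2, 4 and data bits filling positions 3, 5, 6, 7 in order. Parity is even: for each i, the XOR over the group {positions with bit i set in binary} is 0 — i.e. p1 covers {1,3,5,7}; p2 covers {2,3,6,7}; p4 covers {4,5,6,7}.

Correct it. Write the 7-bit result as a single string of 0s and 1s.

1001100

s1 (pos 1,3,5,7): 1⊕0⊕1⊕0 = 0
s2 (pos 2,3,6,7): 1⊕0⊕0⊕0 = 1
s4 (pos 4,5,6,7): 1⊕1⊕0⊕0 = 0
Syndrome s4…s1 = 010 → error at position 2.
Flip position 2: 1101100 → 1001100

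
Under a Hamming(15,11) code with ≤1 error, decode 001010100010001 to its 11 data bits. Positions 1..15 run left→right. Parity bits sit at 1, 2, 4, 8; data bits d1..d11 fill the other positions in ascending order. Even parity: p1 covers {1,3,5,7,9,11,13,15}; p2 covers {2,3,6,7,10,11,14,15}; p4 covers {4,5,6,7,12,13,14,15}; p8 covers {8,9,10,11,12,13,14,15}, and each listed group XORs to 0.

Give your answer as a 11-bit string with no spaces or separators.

10010010001

s1 (pos 1,3,5,7,9,11,13,15): 0⊕1⊕1⊕1⊕0⊕1⊕0⊕1 = 1
s2 (pos 2,3,6,7,10,11,14,15): 0⊕1⊕0⊕1⊕0⊕1⊕0⊕1 = 0
s4 (pos 4,5,6,7,12,13,14,15): 0⊕1⊕0⊕1⊕0⊕0⊕0⊕1 = 1
s8 (pos 8,9,10,11,12,13,14,15): 0⊕0⊕0⊕1⊕0⊕0⊕0⊕1 = 0
Syndrome s8…s1 = 0101 → error at position 5.
Flip position 5: 001010100010001 → 001000100010001
Read data bits from positions 3,5,6,7,9,10,11,12,13,14,15: 10010010001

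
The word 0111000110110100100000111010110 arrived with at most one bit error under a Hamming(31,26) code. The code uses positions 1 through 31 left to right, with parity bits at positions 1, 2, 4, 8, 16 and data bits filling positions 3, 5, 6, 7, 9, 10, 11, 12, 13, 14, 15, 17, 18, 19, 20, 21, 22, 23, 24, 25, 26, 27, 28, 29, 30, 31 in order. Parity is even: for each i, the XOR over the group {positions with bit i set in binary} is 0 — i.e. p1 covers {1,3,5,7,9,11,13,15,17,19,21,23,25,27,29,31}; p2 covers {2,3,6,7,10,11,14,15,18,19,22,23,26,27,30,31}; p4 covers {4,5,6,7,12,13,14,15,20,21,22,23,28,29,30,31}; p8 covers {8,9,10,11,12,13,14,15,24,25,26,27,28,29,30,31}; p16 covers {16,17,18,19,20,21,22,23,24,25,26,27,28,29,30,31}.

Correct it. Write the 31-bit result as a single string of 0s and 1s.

0111000110110100110000111010110

s1 (pos 1,3,5,7,9,11,13,15,17,19,21,23,25,27,29,31): 0⊕1⊕0⊕0⊕1⊕1⊕0⊕0⊕1⊕0⊕0⊕1⊕1⊕1⊕1⊕0 = 0
s2 (pos 2,3,6,7,10,11,14,15,18,19,22,23,26,27,30,31): 1⊕1⊕0⊕0⊕0⊕1⊕1⊕0⊕0⊕0⊕0⊕1⊕0⊕1⊕1⊕0 = 1
s4 (pos 4,5,6,7,12,13,14,15,20,21,22,23,28,29,30,31): 1⊕0⊕0⊕0⊕1⊕0⊕1⊕0⊕0⊕0⊕0⊕1⊕0⊕1⊕1⊕0 = 0
s8 (pos 8,9,10,11,12,13,14,15,24,25,26,27,28,29,30,31): 1⊕1⊕0⊕1⊕1⊕0⊕1⊕0⊕1⊕1⊕0⊕1⊕0⊕1⊕1⊕0 = 0
s16 (pos 16,17,18,19,20,21,22,23,24,25,26,27,28,29,30,31): 0⊕1⊕0⊕0⊕0⊕0⊕0⊕1⊕1⊕1⊕0⊕1⊕0⊕1⊕1⊕0 = 1
Syndrome s16…s1 = 10010 → error at position 18.
Flip position 18: 0111000110110100100000111010110 → 0111000110110100110000111010110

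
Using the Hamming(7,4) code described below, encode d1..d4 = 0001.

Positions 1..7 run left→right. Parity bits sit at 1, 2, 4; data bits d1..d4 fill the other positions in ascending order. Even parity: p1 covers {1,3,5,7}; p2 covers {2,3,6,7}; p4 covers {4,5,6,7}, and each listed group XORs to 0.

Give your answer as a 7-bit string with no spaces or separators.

Place data at non-parity positions: p1 p2 0 p4 0 0 1
p1 (pos 1,3,5,7): XOR of data positions = 0⊕0⊕1 = 1
p2 (pos 2,3,6,7): XOR of data positions = 0⊕0⊕1 = 1
p4 (pos 4,5,6,7): XOR of data positions = 0⊕0⊕1 = 1
Codeword: 1101001

1101001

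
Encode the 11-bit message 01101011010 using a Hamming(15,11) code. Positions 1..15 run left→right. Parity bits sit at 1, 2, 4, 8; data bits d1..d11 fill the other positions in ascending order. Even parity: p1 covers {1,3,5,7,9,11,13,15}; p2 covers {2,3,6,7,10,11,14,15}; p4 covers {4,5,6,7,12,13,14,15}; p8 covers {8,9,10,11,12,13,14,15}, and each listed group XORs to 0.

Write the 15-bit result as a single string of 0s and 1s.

110011001011010

Place data at non-parity positions: p1 p2 0 p4 1 1 0 p8 1 0 1 1 0 1 0
p1 (pos 1,3,5,7,9,11,13,15): XOR of data positions = 0⊕1⊕0⊕1⊕1⊕0⊕0 = 1
p2 (pos 2,3,6,7,10,11,14,15): XOR of data positions = 0⊕1⊕0⊕0⊕1⊕1⊕0 = 1
p4 (pos 4,5,6,7,12,13,14,15): XOR of data positions = 1⊕1⊕0⊕1⊕0⊕1⊕0 = 0
p8 (pos 8,9,10,11,12,13,14,15): XOR of data positions = 1⊕0⊕1⊕1⊕0⊕1⊕0 = 0
Codeword: 110011001011010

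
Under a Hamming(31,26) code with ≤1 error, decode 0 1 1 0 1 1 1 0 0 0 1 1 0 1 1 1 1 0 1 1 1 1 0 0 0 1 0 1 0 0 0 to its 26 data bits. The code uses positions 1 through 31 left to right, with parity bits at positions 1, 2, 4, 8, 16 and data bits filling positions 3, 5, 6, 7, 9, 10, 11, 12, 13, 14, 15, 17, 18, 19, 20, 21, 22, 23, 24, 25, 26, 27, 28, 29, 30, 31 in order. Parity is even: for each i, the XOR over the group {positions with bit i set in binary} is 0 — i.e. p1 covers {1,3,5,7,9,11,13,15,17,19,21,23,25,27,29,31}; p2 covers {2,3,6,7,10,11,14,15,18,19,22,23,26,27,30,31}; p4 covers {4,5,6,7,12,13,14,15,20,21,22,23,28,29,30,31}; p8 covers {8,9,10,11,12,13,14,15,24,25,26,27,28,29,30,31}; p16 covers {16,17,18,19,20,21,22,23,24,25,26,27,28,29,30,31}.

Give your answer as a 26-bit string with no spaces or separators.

11110011011101111000101000

s1 (pos 1,3,5,7,9,11,13,15,17,19,21,23,25,27,29,31): 0⊕1⊕1⊕1⊕0⊕1⊕0⊕1⊕1⊕1⊕1⊕0⊕0⊕0⊕0⊕0 = 0
s2 (pos 2,3,6,7,10,11,14,15,18,19,22,23,26,27,30,31): 1⊕1⊕1⊕1⊕0⊕1⊕1⊕1⊕0⊕1⊕1⊕0⊕1⊕0⊕0⊕0 = 0
s4 (pos 4,5,6,7,12,13,14,15,20,21,22,23,28,29,30,31): 0⊕1⊕1⊕1⊕1⊕0⊕1⊕1⊕1⊕1⊕1⊕0⊕1⊕0⊕0⊕0 = 0
s8 (pos 8,9,10,11,12,13,14,15,24,25,26,27,28,29,30,31): 0⊕0⊕0⊕1⊕1⊕0⊕1⊕1⊕0⊕0⊕1⊕0⊕1⊕0⊕0⊕0 = 0
s16 (pos 16,17,18,19,20,21,22,23,24,25,26,27,28,29,30,31): 1⊕1⊕0⊕1⊕1⊕1⊕1⊕0⊕0⊕0⊕1⊕0⊕1⊕0⊕0⊕0 = 0
Syndrome s16…s1 = 00000 → no error.
Read data bits from positions 3,5,6,7,9,10,11,12,13,14,15,17,18,19,20,21,22,23,24,25,26,27,28,29,30,31: 11110011011101111000101000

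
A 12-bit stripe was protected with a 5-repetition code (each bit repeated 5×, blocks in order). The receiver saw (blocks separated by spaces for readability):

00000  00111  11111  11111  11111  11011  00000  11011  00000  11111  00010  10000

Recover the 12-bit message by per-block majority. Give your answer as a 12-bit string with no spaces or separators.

011111010100

Block 1 (00000): 0 ones → 0
Block 2 (00111): 3 ones → 1
Block 3 (11111): 5 ones → 1
Block 4 (11111): 5 ones → 1
Block 5 (11111): 5 ones → 1
Block 6 (11011): 4 ones → 1
Block 7 (00000): 0 ones → 0
Block 8 (11011): 4 ones → 1
Block 9 (00000): 0 ones → 0
Block 10 (11111): 5 ones → 1
Block 11 (00010): 1 one → 0
Block 12 (10000): 1 one → 0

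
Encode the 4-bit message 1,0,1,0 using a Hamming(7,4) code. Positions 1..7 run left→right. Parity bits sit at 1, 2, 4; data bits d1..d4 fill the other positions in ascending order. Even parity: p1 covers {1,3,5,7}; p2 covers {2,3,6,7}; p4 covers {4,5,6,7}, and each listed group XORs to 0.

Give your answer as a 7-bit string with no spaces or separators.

1011010

Place data at non-parity positions: p1 p2 1 p4 0 1 0
p1 (pos 1,3,5,7): XOR of data positions = 1⊕0⊕0 = 1
p2 (pos 2,3,6,7): XOR of data positions = 1⊕1⊕0 = 0
p4 (pos 4,5,6,7): XOR of data positions = 0⊕1⊕0 = 1
Codeword: 1011010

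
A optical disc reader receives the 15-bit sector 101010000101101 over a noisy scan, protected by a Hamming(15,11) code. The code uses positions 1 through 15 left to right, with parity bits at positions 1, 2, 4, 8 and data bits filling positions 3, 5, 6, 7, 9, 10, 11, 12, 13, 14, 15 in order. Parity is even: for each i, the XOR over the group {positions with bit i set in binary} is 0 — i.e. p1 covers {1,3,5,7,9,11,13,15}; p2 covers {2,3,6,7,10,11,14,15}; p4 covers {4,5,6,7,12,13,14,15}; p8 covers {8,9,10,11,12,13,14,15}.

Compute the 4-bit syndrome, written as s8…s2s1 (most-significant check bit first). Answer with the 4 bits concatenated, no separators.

0011

s1 (pos 1,3,5,7,9,11,13,15): 1⊕1⊕1⊕0⊕0⊕0⊕1⊕1 = 1
s2 (pos 2,3,6,7,10,11,14,15): 0⊕1⊕0⊕0⊕1⊕0⊕0⊕1 = 1
s4 (pos 4,5,6,7,12,13,14,15): 0⊕1⊕0⊕0⊕1⊕1⊕0⊕1 = 0
s8 (pos 8,9,10,11,12,13,14,15): 0⊕0⊕1⊕0⊕1⊕1⊕0⊕1 = 0
Syndrome s8…s1 = 0011 → error at position 3.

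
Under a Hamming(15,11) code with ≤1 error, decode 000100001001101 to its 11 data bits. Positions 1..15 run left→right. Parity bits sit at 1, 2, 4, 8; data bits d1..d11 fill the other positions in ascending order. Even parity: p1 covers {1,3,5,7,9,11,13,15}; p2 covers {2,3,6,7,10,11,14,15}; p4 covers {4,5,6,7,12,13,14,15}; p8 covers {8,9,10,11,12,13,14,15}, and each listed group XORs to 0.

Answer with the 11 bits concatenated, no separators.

s1 (pos 1,3,5,7,9,11,13,15): 0⊕0⊕0⊕0⊕1⊕0⊕1⊕1 = 1
s2 (pos 2,3,6,7,10,11,14,15): 0⊕0⊕0⊕0⊕0⊕0⊕0⊕1 = 1
s4 (pos 4,5,6,7,12,13,14,15): 1⊕0⊕0⊕0⊕1⊕1⊕0⊕1 = 0
s8 (pos 8,9,10,11,12,13,14,15): 0⊕1⊕0⊕0⊕1⊕1⊕0⊕1 = 0
Syndrome s8…s1 = 0011 → error at position 3.
Flip position 3: 000100001001101 → 001100001001101
Read data bits from positions 3,5,6,7,9,10,11,12,13,14,15: 10001001101

10001001101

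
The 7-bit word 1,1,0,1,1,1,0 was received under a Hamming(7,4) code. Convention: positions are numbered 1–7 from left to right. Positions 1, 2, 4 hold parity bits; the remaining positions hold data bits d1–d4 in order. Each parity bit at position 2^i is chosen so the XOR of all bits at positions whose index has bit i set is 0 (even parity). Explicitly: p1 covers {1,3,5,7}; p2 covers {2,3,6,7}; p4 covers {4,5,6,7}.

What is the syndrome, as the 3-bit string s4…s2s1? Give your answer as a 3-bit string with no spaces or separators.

100

s1 (pos 1,3,5,7): 1⊕0⊕1⊕0 = 0
s2 (pos 2,3,6,7): 1⊕0⊕1⊕0 = 0
s4 (pos 4,5,6,7): 1⊕1⊕1⊕0 = 1
Syndrome s4…s1 = 100 → error at position 4.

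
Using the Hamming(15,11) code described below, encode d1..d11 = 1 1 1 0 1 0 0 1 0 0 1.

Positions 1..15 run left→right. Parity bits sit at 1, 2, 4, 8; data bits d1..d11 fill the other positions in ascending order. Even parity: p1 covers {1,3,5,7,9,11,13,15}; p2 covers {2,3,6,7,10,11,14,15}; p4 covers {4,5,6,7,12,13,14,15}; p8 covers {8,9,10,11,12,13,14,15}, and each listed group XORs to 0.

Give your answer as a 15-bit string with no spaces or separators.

Place data at non-parity positions: p1 p2 1 p4 1 1 0 p8 1 0 0 1 0 0 1
p1 (pos 1,3,5,7,9,11,13,15): XOR of data positions = 1⊕1⊕0⊕1⊕0⊕0⊕1 = 0
p2 (pos 2,3,6,7,10,11,14,15): XOR of data positions = 1⊕1⊕0⊕0⊕0⊕0⊕1 = 1
p4 (pos 4,5,6,7,12,13,14,15): XOR of data positions = 1⊕1⊕0⊕1⊕0⊕0⊕1 = 0
p8 (pos 8,9,10,11,12,13,14,15): XOR of data positions = 1⊕0⊕0⊕1⊕0⊕0⊕1 = 1
Codeword: 011011011001001

011011011001001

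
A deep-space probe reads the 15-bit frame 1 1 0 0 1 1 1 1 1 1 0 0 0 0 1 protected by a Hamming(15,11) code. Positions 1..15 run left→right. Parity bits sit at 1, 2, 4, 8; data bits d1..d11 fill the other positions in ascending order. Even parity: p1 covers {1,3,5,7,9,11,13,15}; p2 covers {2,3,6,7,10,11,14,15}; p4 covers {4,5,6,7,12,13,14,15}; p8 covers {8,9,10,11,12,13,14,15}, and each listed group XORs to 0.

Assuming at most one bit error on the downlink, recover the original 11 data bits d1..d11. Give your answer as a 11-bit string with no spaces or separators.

s1 (pos 1,3,5,7,9,11,13,15): 1⊕0⊕1⊕1⊕1⊕0⊕0⊕1 = 1
s2 (pos 2,3,6,7,10,11,14,15): 1⊕0⊕1⊕1⊕1⊕0⊕0⊕1 = 1
s4 (pos 4,5,6,7,12,13,14,15): 0⊕1⊕1⊕1⊕0⊕0⊕0⊕1 = 0
s8 (pos 8,9,10,11,12,13,14,15): 1⊕1⊕1⊕0⊕0⊕0⊕0⊕1 = 0
Syndrome s8…s1 = 0011 → error at position 3.
Flip position 3: 110011111100001 → 111011111100001
Read data bits from positions 3,5,6,7,9,10,11,12,13,14,15: 11111100001

11111100001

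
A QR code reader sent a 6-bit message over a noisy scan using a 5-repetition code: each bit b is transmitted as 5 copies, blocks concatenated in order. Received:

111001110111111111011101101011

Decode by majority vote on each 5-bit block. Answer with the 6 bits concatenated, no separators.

111111

Block 1 (11100): 3 ones → 1
Block 2 (11101): 4 ones → 1
Block 3 (11111): 5 ones → 1
Block 4 (11101): 4 ones → 1
Block 5 (11011): 4 ones → 1
Block 6 (01011): 3 ones → 1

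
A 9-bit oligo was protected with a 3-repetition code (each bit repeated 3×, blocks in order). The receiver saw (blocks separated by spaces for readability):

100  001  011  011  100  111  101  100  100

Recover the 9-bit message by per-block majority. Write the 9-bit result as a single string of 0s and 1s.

001101100

Block 1 (100): 1 one → 0
Block 2 (001): 1 one → 0
Block 3 (011): 2 ones → 1
Block 4 (011): 2 ones → 1
Block 5 (100): 1 one → 0
Block 6 (111): 3 ones → 1
Block 7 (101): 2 ones → 1
Block 8 (100): 1 one → 0
Block 9 (100): 1 one → 0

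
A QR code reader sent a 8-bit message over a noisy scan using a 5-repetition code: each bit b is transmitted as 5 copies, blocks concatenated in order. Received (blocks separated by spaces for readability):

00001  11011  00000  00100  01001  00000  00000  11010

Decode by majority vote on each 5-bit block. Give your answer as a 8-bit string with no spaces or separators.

Block 1 (00001): 1 one → 0
Block 2 (11011): 4 ones → 1
Block 3 (00000): 0 ones → 0
Block 4 (00100): 1 one → 0
Block 5 (01001): 2 ones → 0
Block 6 (00000): 0 ones → 0
Block 7 (00000): 0 ones → 0
Block 8 (11010): 3 ones → 1

01000001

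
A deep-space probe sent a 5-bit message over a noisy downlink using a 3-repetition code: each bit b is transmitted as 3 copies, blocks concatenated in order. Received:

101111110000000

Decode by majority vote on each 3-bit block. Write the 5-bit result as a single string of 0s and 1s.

Block 1 (101): 2 ones → 1
Block 2 (111): 3 ones → 1
Block 3 (110): 2 ones → 1
Block 4 (000): 0 ones → 0
Block 5 (000): 0 ones → 0

11100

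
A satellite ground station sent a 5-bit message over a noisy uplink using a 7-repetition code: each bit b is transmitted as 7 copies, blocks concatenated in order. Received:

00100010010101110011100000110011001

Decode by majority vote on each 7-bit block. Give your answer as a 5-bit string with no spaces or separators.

Block 1 (0010001): 2 ones → 0
Block 2 (0010101): 3 ones → 0
Block 3 (1100111): 5 ones → 1
Block 4 (0000011): 2 ones → 0
Block 5 (0011001): 3 ones → 0

00100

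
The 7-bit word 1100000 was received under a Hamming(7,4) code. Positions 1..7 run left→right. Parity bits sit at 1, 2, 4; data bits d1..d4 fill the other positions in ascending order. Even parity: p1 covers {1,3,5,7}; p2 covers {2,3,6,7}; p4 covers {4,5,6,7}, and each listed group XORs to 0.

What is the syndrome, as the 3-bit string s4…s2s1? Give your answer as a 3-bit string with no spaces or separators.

s1 (pos 1,3,5,7): 1⊕0⊕0⊕0 = 1
s2 (pos 2,3,6,7): 1⊕0⊕0⊕0 = 1
s4 (pos 4,5,6,7): 0⊕0⊕0⊕0 = 0
Syndrome s4…s1 = 011 → error at position 3.

011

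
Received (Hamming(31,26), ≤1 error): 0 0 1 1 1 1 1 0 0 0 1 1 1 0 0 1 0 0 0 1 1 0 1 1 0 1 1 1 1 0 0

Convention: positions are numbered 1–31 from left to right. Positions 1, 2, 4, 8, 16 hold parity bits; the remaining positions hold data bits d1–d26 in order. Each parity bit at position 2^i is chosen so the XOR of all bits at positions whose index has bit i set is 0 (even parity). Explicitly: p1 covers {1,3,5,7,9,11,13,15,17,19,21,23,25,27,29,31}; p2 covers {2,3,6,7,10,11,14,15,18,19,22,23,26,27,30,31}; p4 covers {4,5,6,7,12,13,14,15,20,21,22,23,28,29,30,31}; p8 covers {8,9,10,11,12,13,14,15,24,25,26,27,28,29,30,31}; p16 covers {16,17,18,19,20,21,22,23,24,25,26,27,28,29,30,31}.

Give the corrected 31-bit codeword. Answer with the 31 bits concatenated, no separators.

0011111000111001000110010111100

s1 (pos 1,3,5,7,9,11,13,15,17,19,21,23,25,27,29,31): 0⊕1⊕1⊕1⊕0⊕1⊕1⊕0⊕0⊕0⊕1⊕1⊕0⊕1⊕1⊕0 = 1
s2 (pos 2,3,6,7,10,11,14,15,18,19,22,23,26,27,30,31): 0⊕1⊕1⊕1⊕0⊕1⊕0⊕0⊕0⊕0⊕0⊕1⊕1⊕1⊕0⊕0 = 1
s4 (pos 4,5,6,7,12,13,14,15,20,21,22,23,28,29,30,31): 1⊕1⊕1⊕1⊕1⊕1⊕0⊕0⊕1⊕1⊕0⊕1⊕1⊕1⊕0⊕0 = 1
s8 (pos 8,9,10,11,12,13,14,15,24,25,26,27,28,29,30,31): 0⊕0⊕0⊕1⊕1⊕1⊕0⊕0⊕1⊕0⊕1⊕1⊕1⊕1⊕0⊕0 = 0
s16 (pos 16,17,18,19,20,21,22,23,24,25,26,27,28,29,30,31): 1⊕0⊕0⊕0⊕1⊕1⊕0⊕1⊕1⊕0⊕1⊕1⊕1⊕1⊕0⊕0 = 1
Syndrome s16…s1 = 10111 → error at position 23.
Flip position 23: 0011111000111001000110110111100 → 0011111000111001000110010111100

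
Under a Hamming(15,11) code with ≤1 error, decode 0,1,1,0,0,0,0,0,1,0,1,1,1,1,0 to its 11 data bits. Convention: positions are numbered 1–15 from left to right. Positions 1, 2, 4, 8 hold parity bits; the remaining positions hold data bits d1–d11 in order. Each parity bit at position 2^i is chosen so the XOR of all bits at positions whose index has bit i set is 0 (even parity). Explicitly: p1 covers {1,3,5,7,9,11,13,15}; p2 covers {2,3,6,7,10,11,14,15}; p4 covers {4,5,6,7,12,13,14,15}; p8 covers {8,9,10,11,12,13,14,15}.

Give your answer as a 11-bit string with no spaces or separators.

10001010110

s1 (pos 1,3,5,7,9,11,13,15): 0⊕1⊕0⊕0⊕1⊕1⊕1⊕0 = 0
s2 (pos 2,3,6,7,10,11,14,15): 1⊕1⊕0⊕0⊕0⊕1⊕1⊕0 = 0
s4 (pos 4,5,6,7,12,13,14,15): 0⊕0⊕0⊕0⊕1⊕1⊕1⊕0 = 1
s8 (pos 8,9,10,11,12,13,14,15): 0⊕1⊕0⊕1⊕1⊕1⊕1⊕0 = 1
Syndrome s8…s1 = 1100 → error at position 12.
Flip position 12: 011000001011110 → 011000001010110
Read data bits from positions 3,5,6,7,9,10,11,12,13,14,15: 10001010110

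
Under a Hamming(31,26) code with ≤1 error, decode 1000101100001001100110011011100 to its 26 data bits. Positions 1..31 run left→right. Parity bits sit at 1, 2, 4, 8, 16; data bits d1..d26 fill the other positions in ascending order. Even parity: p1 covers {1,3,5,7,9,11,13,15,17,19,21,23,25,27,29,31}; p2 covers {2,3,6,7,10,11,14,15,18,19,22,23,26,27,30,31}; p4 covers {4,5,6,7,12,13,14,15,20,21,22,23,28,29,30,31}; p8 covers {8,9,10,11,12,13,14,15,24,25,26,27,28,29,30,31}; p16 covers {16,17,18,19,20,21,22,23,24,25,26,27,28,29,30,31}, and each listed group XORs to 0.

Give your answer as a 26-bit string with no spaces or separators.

01010000100100110011011000

s1 (pos 1,3,5,7,9,11,13,15,17,19,21,23,25,27,29,31): 1⊕0⊕1⊕1⊕0⊕0⊕1⊕0⊕1⊕0⊕1⊕0⊕1⊕1⊕1⊕0 = 1
s2 (pos 2,3,6,7,10,11,14,15,18,19,22,23,26,27,30,31): 0⊕0⊕0⊕1⊕0⊕0⊕0⊕0⊕0⊕0⊕0⊕0⊕0⊕1⊕0⊕0 = 0
s4 (pos 4,5,6,7,12,13,14,15,20,21,22,23,28,29,30,31): 0⊕1⊕0⊕1⊕0⊕1⊕0⊕0⊕1⊕1⊕0⊕0⊕1⊕1⊕0⊕0 = 1
s8 (pos 8,9,10,11,12,13,14,15,24,25,26,27,28,29,30,31): 1⊕0⊕0⊕0⊕0⊕1⊕0⊕0⊕1⊕1⊕0⊕1⊕1⊕1⊕0⊕0 = 1
s16 (pos 16,17,18,19,20,21,22,23,24,25,26,27,28,29,30,31): 1⊕1⊕0⊕0⊕1⊕1⊕0⊕0⊕1⊕1⊕0⊕1⊕1⊕1⊕0⊕0 = 1
Syndrome s16…s1 = 11101 → error at position 29.
Flip position 29: 1000101100001001100110011011100 → 1000101100001001100110011011000
Read data bits from positions 3,5,6,7,9,10,11,12,13,14,15,17,18,19,20,21,22,23,24,25,26,27,28,29,30,31: 01010000100100110011011000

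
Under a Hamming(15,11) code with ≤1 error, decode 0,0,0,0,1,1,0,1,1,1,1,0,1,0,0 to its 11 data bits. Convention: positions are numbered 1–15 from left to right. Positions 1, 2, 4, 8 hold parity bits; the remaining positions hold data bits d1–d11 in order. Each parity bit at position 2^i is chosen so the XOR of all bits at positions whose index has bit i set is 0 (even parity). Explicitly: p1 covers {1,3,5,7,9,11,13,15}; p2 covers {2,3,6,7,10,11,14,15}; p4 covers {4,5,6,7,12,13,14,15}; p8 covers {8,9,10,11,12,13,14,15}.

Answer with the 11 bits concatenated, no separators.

01101110110

s1 (pos 1,3,5,7,9,11,13,15): 0⊕0⊕1⊕0⊕1⊕1⊕1⊕0 = 0
s2 (pos 2,3,6,7,10,11,14,15): 0⊕0⊕1⊕0⊕1⊕1⊕0⊕0 = 1
s4 (pos 4,5,6,7,12,13,14,15): 0⊕1⊕1⊕0⊕0⊕1⊕0⊕0 = 1
s8 (pos 8,9,10,11,12,13,14,15): 1⊕1⊕1⊕1⊕0⊕1⊕0⊕0 = 1
Syndrome s8…s1 = 1110 → error at position 14.
Flip position 14: 000011011110100 → 000011011110110
Read data bits from positions 3,5,6,7,9,10,11,12,13,14,15: 01101110110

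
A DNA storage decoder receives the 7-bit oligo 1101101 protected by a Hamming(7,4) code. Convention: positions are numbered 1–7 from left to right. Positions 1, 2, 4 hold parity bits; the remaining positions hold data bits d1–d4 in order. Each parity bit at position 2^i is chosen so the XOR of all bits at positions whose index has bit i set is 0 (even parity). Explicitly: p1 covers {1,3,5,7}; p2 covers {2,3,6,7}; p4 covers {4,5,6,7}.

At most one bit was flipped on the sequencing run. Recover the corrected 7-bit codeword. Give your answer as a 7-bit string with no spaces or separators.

s1 (pos 1,3,5,7): 1⊕0⊕1⊕1 = 1
s2 (pos 2,3,6,7): 1⊕0⊕0⊕1 = 0
s4 (pos 4,5,6,7): 1⊕1⊕0⊕1 = 1
Syndrome s4…s1 = 101 → error at position 5.
Flip position 5: 1101101 → 1101001

1101001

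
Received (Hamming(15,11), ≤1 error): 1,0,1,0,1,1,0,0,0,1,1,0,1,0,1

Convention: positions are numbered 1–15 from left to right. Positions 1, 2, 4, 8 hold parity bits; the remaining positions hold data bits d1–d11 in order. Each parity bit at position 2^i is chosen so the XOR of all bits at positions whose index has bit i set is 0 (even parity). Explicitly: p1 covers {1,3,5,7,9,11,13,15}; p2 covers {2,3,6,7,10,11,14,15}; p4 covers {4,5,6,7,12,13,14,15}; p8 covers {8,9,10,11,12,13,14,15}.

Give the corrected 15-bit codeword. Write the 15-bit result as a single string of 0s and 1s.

s1 (pos 1,3,5,7,9,11,13,15): 1⊕1⊕1⊕0⊕0⊕1⊕1⊕1 = 0
s2 (pos 2,3,6,7,10,11,14,15): 0⊕1⊕1⊕0⊕1⊕1⊕0⊕1 = 1
s4 (pos 4,5,6,7,12,13,14,15): 0⊕1⊕1⊕0⊕0⊕1⊕0⊕1 = 0
s8 (pos 8,9,10,11,12,13,14,15): 0⊕0⊕1⊕1⊕0⊕1⊕0⊕1 = 0
Syndrome s8…s1 = 0010 → error at position 2.
Flip position 2: 101011000110101 → 111011000110101

111011000110101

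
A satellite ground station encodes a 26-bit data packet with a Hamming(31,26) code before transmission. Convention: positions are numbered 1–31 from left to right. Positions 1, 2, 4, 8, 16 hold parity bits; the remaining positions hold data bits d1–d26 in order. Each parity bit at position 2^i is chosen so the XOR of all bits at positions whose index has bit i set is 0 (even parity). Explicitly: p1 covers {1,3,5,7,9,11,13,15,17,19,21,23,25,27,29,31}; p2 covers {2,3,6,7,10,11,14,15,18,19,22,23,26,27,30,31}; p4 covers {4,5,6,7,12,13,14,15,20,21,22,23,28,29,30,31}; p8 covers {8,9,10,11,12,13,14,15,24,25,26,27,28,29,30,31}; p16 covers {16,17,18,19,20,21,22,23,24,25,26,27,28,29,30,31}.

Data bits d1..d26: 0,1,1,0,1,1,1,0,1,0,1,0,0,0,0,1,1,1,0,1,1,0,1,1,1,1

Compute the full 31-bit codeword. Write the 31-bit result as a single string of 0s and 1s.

0101110111101011000011101101111

Place data at non-parity positions: p1 p2 0 p4 1 1 0 p8 1 1 1 0 1 0 1 p16 0 0 0 0 1 1 1 0 1 1 0 1 1 1 1
p1 (pos 1,3,5,7,9,11,13,15,17,19,21,23,25,27,29,31): XOR of data positions = 0⊕1⊕0⊕1⊕1⊕1⊕1⊕0⊕0⊕1⊕1⊕1⊕0⊕1⊕1 = 0
p2 (pos 2,3,6,7,10,11,14,15,18,19,22,23,26,27,30,31): XOR of data positions = 0⊕1⊕0⊕1⊕1⊕0⊕1⊕0⊕0⊕1⊕1⊕1⊕0⊕1⊕1 = 1
p4 (pos 4,5,6,7,12,13,14,15,20,21,22,23,28,29,30,31): XOR of data positions = 1⊕1⊕0⊕0⊕1⊕0⊕1⊕0⊕1⊕1⊕1⊕1⊕1⊕1⊕1 = 1
p8 (pos 8,9,10,11,12,13,14,15,24,25,26,27,28,29,30,31): XOR of data positions = 1⊕1⊕1⊕0⊕1⊕0⊕1⊕0⊕1⊕1⊕0⊕1⊕1⊕1⊕1 = 1
p16 (pos 16,17,18,19,20,21,22,23,24,25,26,27,28,29,30,31): XOR of data positions = 0⊕0⊕0⊕0⊕1⊕1⊕1⊕0⊕1⊕1⊕0⊕1⊕1⊕1⊕1 = 1
Codeword: 0101110111101011000011101101111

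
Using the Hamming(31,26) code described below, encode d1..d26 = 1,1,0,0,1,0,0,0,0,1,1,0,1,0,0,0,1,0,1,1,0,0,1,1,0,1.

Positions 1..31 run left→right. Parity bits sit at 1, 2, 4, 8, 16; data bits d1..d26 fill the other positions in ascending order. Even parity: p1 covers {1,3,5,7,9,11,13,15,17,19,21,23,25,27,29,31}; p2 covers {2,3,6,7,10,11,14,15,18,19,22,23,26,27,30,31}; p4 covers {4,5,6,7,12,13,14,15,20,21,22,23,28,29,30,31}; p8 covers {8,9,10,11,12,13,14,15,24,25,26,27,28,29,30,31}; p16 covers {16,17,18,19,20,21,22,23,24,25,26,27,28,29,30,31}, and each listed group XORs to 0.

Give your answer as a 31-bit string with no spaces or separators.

1011100010000111010001011001101

Place data at non-parity positions: p1 p2 1 p4 1 0 0 p8 1 0 0 0 0 1 1 p16 0 1 0 0 0 1 0 1 1 0 0 1 1 0 1
p1 (pos 1,3,5,7,9,11,13,15,17,19,21,23,25,27,29,31): XOR of data positions = 1⊕1⊕0⊕1⊕0⊕0⊕1⊕0⊕0⊕0⊕0⊕1⊕0⊕1⊕1 = 1
p2 (pos 2,3,6,7,10,11,14,15,18,19,22,23,26,27,30,31): XOR of data positions = 1⊕0⊕0⊕0⊕0⊕1⊕1⊕1⊕0⊕1⊕0⊕0⊕0⊕0⊕1 = 0
p4 (pos 4,5,6,7,12,13,14,15,20,21,22,23,28,29,30,31): XOR of data positions = 1⊕0⊕0⊕0⊕0⊕1⊕1⊕0⊕0⊕1⊕0⊕1⊕1⊕0⊕1 = 1
p8 (pos 8,9,10,11,12,13,14,15,24,25,26,27,28,29,30,31): XOR of data positions = 1⊕0⊕0⊕0⊕0⊕1⊕1⊕1⊕1⊕0⊕0⊕1⊕1⊕0⊕1 = 0
p16 (pos 16,17,18,19,20,21,22,23,24,25,26,27,28,29,30,31): XOR of data positions = 0⊕1⊕0⊕0⊕0⊕1⊕0⊕1⊕1⊕0⊕0⊕1⊕1⊕0⊕1 = 1
Codeword: 1011100010000111010001011001101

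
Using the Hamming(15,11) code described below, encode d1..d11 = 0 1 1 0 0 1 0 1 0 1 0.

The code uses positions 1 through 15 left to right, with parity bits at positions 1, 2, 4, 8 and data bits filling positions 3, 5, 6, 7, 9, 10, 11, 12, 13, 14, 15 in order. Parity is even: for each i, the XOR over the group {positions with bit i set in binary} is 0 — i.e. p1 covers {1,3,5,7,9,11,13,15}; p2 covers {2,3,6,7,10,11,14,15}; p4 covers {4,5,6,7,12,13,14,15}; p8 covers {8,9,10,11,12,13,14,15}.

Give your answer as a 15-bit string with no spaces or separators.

110011010101010

Place data at non-parity positions: p1 p2 0 p4 1 1 0 p8 0 1 0 1 0 1 0
p1 (pos 1,3,5,7,9,11,13,15): XOR of data positions = 0⊕1⊕0⊕0⊕0⊕0⊕0 = 1
p2 (pos 2,3,6,7,10,11,14,15): XOR of data positions = 0⊕1⊕0⊕1⊕0⊕1⊕0 = 1
p4 (pos 4,5,6,7,12,13,14,15): XOR of data positions = 1⊕1⊕0⊕1⊕0⊕1⊕0 = 0
p8 (pos 8,9,10,11,12,13,14,15): XOR of data positions = 0⊕1⊕0⊕1⊕0⊕1⊕0 = 1
Codeword: 110011010101010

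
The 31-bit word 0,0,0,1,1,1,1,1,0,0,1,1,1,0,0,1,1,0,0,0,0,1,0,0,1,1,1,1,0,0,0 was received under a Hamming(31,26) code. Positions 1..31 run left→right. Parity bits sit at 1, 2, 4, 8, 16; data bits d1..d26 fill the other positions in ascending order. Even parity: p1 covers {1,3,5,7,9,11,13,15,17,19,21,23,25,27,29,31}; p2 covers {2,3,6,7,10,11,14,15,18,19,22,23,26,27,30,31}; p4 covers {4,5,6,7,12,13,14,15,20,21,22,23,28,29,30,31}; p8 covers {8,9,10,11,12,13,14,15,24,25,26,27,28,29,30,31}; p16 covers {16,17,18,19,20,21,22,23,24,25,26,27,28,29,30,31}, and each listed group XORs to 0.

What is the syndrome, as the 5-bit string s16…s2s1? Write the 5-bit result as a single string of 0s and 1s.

s1 (pos 1,3,5,7,9,11,13,15,17,19,21,23,25,27,29,31): 0⊕0⊕1⊕1⊕0⊕1⊕1⊕0⊕1⊕0⊕0⊕0⊕1⊕1⊕0⊕0 = 1
s2 (pos 2,3,6,7,10,11,14,15,18,19,22,23,26,27,30,31): 0⊕0⊕1⊕1⊕0⊕1⊕0⊕0⊕0⊕0⊕1⊕0⊕1⊕1⊕0⊕0 = 0
s4 (pos 4,5,6,7,12,13,14,15,20,21,22,23,28,29,30,31): 1⊕1⊕1⊕1⊕1⊕1⊕0⊕0⊕0⊕0⊕1⊕0⊕1⊕0⊕0⊕0 = 0
s8 (pos 8,9,10,11,12,13,14,15,24,25,26,27,28,29,30,31): 1⊕0⊕0⊕1⊕1⊕1⊕0⊕0⊕0⊕1⊕1⊕1⊕1⊕0⊕0⊕0 = 0
s16 (pos 16,17,18,19,20,21,22,23,24,25,26,27,28,29,30,31): 1⊕1⊕0⊕0⊕0⊕0⊕1⊕0⊕0⊕1⊕1⊕1⊕1⊕0⊕0⊕0 = 1
Syndrome s16…s1 = 10001 → error at position 17.

10001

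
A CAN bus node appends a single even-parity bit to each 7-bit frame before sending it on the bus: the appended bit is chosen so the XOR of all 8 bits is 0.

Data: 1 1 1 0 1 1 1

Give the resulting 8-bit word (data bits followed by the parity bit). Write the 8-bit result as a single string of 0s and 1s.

11101110

XOR of the 7 data bits: 1⊕1⊕1⊕0⊕1⊕1⊕1 = 0
Parity bit = 0 (so all 8 bits XOR to 0).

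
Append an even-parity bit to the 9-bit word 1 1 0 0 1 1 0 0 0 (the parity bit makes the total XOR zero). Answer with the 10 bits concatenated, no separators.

XOR of the 9 data bits: 1⊕1⊕0⊕0⊕1⊕1⊕0⊕0⊕0 = 0
Parity bit = 0 (so all 10 bits XOR to 0).

1100110000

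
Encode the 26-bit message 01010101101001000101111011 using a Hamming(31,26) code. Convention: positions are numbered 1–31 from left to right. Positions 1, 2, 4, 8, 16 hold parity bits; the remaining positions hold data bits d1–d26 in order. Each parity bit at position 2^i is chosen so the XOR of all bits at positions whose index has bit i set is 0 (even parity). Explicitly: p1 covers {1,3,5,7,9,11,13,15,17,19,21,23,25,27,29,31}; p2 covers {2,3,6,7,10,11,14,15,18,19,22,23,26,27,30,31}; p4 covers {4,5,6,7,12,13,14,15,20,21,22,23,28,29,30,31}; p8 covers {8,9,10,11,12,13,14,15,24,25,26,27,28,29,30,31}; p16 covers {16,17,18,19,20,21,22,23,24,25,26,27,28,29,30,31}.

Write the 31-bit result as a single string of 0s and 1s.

Place data at non-parity positions: p1 p2 0 p4 1 0 1 p8 0 1 0 1 1 0 1 p16 0 0 1 0 0 0 1 0 1 1 1 1 0 1 1
p1 (pos 1,3,5,7,9,11,13,15,17,19,21,23,25,27,29,31): XOR of data positions = 0⊕1⊕1⊕0⊕0⊕1⊕1⊕0⊕1⊕0⊕1⊕1⊕1⊕0⊕1 = 1
p2 (pos 2,3,6,7,10,11,14,15,18,19,22,23,26,27,30,31): XOR of data positions = 0⊕0⊕1⊕1⊕0⊕0⊕1⊕0⊕1⊕0⊕1⊕1⊕1⊕1⊕1 = 1
p4 (pos 4,5,6,7,12,13,14,15,20,21,22,23,28,29,30,31): XOR of data positions = 1⊕0⊕1⊕1⊕1⊕0⊕1⊕0⊕0⊕0⊕1⊕1⊕0⊕1⊕1 = 1
p8 (pos 8,9,10,11,12,13,14,15,24,25,26,27,28,29,30,31): XOR of data positions = 0⊕1⊕0⊕1⊕1⊕0⊕1⊕0⊕1⊕1⊕1⊕1⊕0⊕1⊕1 = 0
p16 (pos 16,17,18,19,20,21,22,23,24,25,26,27,28,29,30,31): XOR of data positions = 0⊕0⊕1⊕0⊕0⊕0⊕1⊕0⊕1⊕1⊕1⊕1⊕0⊕1⊕1 = 0
Codeword: 1101101001011010001000101111011

1101101001011010001000101111011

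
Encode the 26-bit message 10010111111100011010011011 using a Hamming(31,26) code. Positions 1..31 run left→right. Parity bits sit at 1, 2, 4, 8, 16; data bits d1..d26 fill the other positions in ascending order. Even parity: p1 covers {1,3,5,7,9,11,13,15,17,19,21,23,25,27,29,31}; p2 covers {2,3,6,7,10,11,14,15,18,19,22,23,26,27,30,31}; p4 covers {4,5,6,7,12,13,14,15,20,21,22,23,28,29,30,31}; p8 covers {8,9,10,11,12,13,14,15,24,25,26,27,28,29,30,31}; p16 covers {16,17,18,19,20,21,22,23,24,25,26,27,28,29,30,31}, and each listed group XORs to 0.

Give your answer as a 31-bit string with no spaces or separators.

1010001101111110100011010011011

Place data at non-parity positions: p1 p2 1 p4 0 0 1 p8 0 1 1 1 1 1 1 p16 1 0 0 0 1 1 0 1 0 0 1 1 0 1 1
p1 (pos 1,3,5,7,9,11,13,15,17,19,21,23,25,27,29,31): XOR of data positions = 1⊕0⊕1⊕0⊕1⊕1⊕1⊕1⊕0⊕1⊕0⊕0⊕1⊕0⊕1 = 1
p2 (pos 2,3,6,7,10,11,14,15,18,19,22,23,26,27,30,31): XOR of data positions = 1⊕0⊕1⊕1⊕1⊕1⊕1⊕0⊕0⊕1⊕0⊕0⊕1⊕1⊕1 = 0
p4 (pos 4,5,6,7,12,13,14,15,20,21,22,23,28,29,30,31): XOR of data positions = 0⊕0⊕1⊕1⊕1⊕1⊕1⊕0⊕1⊕1⊕0⊕1⊕0⊕1⊕1 = 0
p8 (pos 8,9,10,11,12,13,14,15,24,25,26,27,28,29,30,31): XOR of data positions = 0⊕1⊕1⊕1⊕1⊕1⊕1⊕1⊕0⊕0⊕1⊕1⊕0⊕1⊕1 = 1
p16 (pos 16,17,18,19,20,21,22,23,24,25,26,27,28,29,30,31): XOR of data positions = 1⊕0⊕0⊕0⊕1⊕1⊕0⊕1⊕0⊕0⊕1⊕1⊕0⊕1⊕1 = 0
Codeword: 1010001101111110100011010011011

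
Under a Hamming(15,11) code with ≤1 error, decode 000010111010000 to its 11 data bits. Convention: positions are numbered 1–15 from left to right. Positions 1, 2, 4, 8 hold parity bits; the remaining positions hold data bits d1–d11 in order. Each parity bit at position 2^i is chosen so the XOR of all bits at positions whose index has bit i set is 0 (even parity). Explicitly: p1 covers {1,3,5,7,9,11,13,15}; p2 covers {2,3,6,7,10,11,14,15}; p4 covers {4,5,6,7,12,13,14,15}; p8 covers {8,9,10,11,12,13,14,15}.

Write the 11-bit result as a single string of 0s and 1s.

01011010000

s1 (pos 1,3,5,7,9,11,13,15): 0⊕0⊕1⊕1⊕1⊕1⊕0⊕0 = 0
s2 (pos 2,3,6,7,10,11,14,15): 0⊕0⊕0⊕1⊕0⊕1⊕0⊕0 = 0
s4 (pos 4,5,6,7,12,13,14,15): 0⊕1⊕0⊕1⊕0⊕0⊕0⊕0 = 0
s8 (pos 8,9,10,11,12,13,14,15): 1⊕1⊕0⊕1⊕0⊕0⊕0⊕0 = 1
Syndrome s8…s1 = 1000 → error at position 8.
Flip position 8: 000010111010000 → 000010101010000
Read data bits from positions 3,5,6,7,9,10,11,12,13,14,15: 01011010000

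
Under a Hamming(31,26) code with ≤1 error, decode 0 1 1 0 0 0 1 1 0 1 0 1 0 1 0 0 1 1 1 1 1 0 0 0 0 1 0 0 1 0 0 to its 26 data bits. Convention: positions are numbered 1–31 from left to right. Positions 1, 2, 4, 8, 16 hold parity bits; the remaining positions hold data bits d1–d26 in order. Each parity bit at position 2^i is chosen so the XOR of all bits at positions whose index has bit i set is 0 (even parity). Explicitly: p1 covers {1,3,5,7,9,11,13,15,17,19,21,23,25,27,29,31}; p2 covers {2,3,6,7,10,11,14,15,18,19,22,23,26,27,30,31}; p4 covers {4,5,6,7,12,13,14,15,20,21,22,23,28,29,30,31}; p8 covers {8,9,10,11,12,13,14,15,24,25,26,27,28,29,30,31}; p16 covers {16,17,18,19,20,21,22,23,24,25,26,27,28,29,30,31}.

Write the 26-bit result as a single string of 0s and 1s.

s1 (pos 1,3,5,7,9,11,13,15,17,19,21,23,25,27,29,31): 0⊕1⊕0⊕1⊕0⊕0⊕0⊕0⊕1⊕1⊕1⊕0⊕0⊕0⊕1⊕0 = 0
s2 (pos 2,3,6,7,10,11,14,15,18,19,22,23,26,27,30,31): 1⊕1⊕0⊕1⊕1⊕0⊕1⊕0⊕1⊕1⊕0⊕0⊕1⊕0⊕0⊕0 = 0
s4 (pos 4,5,6,7,12,13,14,15,20,21,22,23,28,29,30,31): 0⊕0⊕0⊕1⊕1⊕0⊕1⊕0⊕1⊕1⊕0⊕0⊕0⊕1⊕0⊕0 = 0
s8 (pos 8,9,10,11,12,13,14,15,24,25,26,27,28,29,30,31): 1⊕0⊕1⊕0⊕1⊕0⊕1⊕0⊕0⊕0⊕1⊕0⊕0⊕1⊕0⊕0 = 0
s16 (pos 16,17,18,19,20,21,22,23,24,25,26,27,28,29,30,31): 0⊕1⊕1⊕1⊕1⊕1⊕0⊕0⊕0⊕0⊕1⊕0⊕0⊕1⊕0⊕0 = 1
Syndrome s16…s1 = 10000 → error at position 16.
Flip position 16: 0110001101010100111110000100100 → 0110001101010101111110000100100
Read data bits from positions 3,5,6,7,9,10,11,12,13,14,15,17,18,19,20,21,22,23,24,25,26,27,28,29,30,31: 10010101010111110000100100

10010101010111110000100100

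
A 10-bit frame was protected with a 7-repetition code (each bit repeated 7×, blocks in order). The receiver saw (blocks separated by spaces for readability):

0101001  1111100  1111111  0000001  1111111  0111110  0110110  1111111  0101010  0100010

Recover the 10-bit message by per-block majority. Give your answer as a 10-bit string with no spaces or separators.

Block 1 (0101001): 3 ones → 0
Block 2 (1111100): 5 ones → 1
Block 3 (1111111): 7 ones → 1
Block 4 (0000001): 1 one → 0
Block 5 (1111111): 7 ones → 1
Block 6 (0111110): 5 ones → 1
Block 7 (0110110): 4 ones → 1
Block 8 (1111111): 7 ones → 1
Block 9 (0101010): 3 ones → 0
Block 10 (0100010): 2 ones → 0

0110111100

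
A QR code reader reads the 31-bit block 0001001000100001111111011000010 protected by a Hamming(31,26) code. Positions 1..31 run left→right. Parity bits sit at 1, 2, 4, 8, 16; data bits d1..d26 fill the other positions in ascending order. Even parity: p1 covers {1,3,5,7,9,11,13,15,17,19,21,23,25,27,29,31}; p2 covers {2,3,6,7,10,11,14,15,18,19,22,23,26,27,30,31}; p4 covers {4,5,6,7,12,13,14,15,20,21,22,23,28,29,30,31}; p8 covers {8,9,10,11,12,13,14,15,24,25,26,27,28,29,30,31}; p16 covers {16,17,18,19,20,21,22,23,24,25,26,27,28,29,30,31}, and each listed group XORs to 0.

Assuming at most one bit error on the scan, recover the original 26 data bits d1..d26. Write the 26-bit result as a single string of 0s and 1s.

s1 (pos 1,3,5,7,9,11,13,15,17,19,21,23,25,27,29,31): 0⊕0⊕0⊕1⊕0⊕1⊕0⊕0⊕1⊕1⊕1⊕0⊕1⊕0⊕0⊕0 = 0
s2 (pos 2,3,6,7,10,11,14,15,18,19,22,23,26,27,30,31): 0⊕0⊕0⊕1⊕0⊕1⊕0⊕0⊕1⊕1⊕1⊕0⊕0⊕0⊕1⊕0 = 0
s4 (pos 4,5,6,7,12,13,14,15,20,21,22,23,28,29,30,31): 1⊕0⊕0⊕1⊕0⊕0⊕0⊕0⊕1⊕1⊕1⊕0⊕0⊕0⊕1⊕0 = 0
s8 (pos 8,9,10,11,12,13,14,15,24,25,26,27,28,29,30,31): 0⊕0⊕0⊕1⊕0⊕0⊕0⊕0⊕1⊕1⊕0⊕0⊕0⊕0⊕1⊕0 = 0
s16 (pos 16,17,18,19,20,21,22,23,24,25,26,27,28,29,30,31): 1⊕1⊕1⊕1⊕1⊕1⊕1⊕0⊕1⊕1⊕0⊕0⊕0⊕0⊕1⊕0 = 0
Syndrome s16…s1 = 00000 → no error.
Read data bits from positions 3,5,6,7,9,10,11,12,13,14,15,17,18,19,20,21,22,23,24,25,26,27,28,29,30,31: 00010010000111111011000010

00010010000111111011000010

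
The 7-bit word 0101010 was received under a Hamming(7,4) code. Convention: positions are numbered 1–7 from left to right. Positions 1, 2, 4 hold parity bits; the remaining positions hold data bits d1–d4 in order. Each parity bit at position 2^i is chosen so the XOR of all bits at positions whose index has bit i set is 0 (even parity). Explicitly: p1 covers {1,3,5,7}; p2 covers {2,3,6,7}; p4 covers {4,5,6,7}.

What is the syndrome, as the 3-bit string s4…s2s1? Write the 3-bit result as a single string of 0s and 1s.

s1 (pos 1,3,5,7): 0⊕0⊕0⊕0 = 0
s2 (pos 2,3,6,7): 1⊕0⊕1⊕0 = 0
s4 (pos 4,5,6,7): 1⊕0⊕1⊕0 = 0
Syndrome s4…s1 = 000 → no error.

000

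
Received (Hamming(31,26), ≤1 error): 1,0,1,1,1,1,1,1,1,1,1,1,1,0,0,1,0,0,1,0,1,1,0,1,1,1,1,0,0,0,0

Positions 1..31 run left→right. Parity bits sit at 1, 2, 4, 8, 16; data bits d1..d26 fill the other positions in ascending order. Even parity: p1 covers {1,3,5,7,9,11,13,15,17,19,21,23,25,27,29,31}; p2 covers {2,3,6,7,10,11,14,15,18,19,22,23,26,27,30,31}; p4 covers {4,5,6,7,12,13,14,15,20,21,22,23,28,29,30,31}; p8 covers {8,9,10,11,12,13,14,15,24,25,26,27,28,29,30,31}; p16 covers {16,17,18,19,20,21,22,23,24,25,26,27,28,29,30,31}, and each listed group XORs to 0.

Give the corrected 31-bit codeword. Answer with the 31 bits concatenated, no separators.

1001111111111001001011011110000

s1 (pos 1,3,5,7,9,11,13,15,17,19,21,23,25,27,29,31): 1⊕1⊕1⊕1⊕1⊕1⊕1⊕0⊕0⊕1⊕1⊕0⊕1⊕1⊕0⊕0 = 1
s2 (pos 2,3,6,7,10,11,14,15,18,19,22,23,26,27,30,31): 0⊕1⊕1⊕1⊕1⊕1⊕0⊕0⊕0⊕1⊕1⊕0⊕1⊕1⊕0⊕0 = 1
s4 (pos 4,5,6,7,12,13,14,15,20,21,22,23,28,29,30,31): 1⊕1⊕1⊕1⊕1⊕1⊕0⊕0⊕0⊕1⊕1⊕0⊕0⊕0⊕0⊕0 = 0
s8 (pos 8,9,10,11,12,13,14,15,24,25,26,27,28,29,30,31): 1⊕1⊕1⊕1⊕1⊕1⊕0⊕0⊕1⊕1⊕1⊕1⊕0⊕0⊕0⊕0 = 0
s16 (pos 16,17,18,19,20,21,22,23,24,25,26,27,28,29,30,31): 1⊕0⊕0⊕1⊕0⊕1⊕1⊕0⊕1⊕1⊕1⊕1⊕0⊕0⊕0⊕0 = 0
Syndrome s16…s1 = 00011 → error at position 3.
Flip position 3: 1011111111111001001011011110000 → 1001111111111001001011011110000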